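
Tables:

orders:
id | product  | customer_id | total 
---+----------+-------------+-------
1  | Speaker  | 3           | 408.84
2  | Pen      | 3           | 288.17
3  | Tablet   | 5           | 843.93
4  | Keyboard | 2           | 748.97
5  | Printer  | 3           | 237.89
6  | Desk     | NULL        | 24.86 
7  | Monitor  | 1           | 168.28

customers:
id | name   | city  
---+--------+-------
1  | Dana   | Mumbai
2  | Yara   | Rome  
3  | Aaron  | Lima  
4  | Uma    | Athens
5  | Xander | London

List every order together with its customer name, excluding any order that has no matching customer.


INNER JOIN keeps only orders rows whose customer_id matches an id in customers. Walk through each order:
  - order 1 (Speaker): customer_id=3 -> matches Aaron
  - order 2 (Pen): customer_id=3 -> matches Aaron
  - order 3 (Tablet): customer_id=5 -> matches Xander
  - order 4 (Keyboard): customer_id=2 -> matches Yara
  - order 5 (Printer): customer_id=3 -> matches Aaron
  - order 6 (Desk): customer_id=NULL, no match -> dropped
  - order 7 (Monitor): customer_id=1 -> matches Dana
So 1 of 7 rows is dropped.

SQL:
SELECT a.product, b.name AS customer
FROM orders a
INNER JOIN customers b ON a.customer_id = b.id

Result:
product  | customer
---------+---------
Speaker  | Aaron   
Pen      | Aaron   
Tablet   | Xander  
Keyboard | Yara    
Printer  | Aaron   
Monitor  | Dana    


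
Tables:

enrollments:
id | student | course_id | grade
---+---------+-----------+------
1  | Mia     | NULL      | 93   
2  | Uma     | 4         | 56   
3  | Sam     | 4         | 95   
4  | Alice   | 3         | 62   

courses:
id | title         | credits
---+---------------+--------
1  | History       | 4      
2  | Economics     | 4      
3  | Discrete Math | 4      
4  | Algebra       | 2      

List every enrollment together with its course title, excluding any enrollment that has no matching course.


INNER JOIN keeps only enrollments rows whose course_id matches an id in courses. Walk through each enrollment:
  - enrollment 1 (Mia): course_id=NULL, no match -> dropped
  - enrollment 2 (Uma): course_id=4 -> matches Algebra
  - enrollment 3 (Sam): course_id=4 -> matches Algebra
  - enrollment 4 (Alice): course_id=3 -> matches Discrete Math
So 1 of 4 rows is dropped.

SQL:
SELECT a.student, b.title AS course
FROM enrollments a
INNER JOIN courses b ON a.course_id = b.id

Result:
student | course       
--------+--------------
Uma     | Algebra      
Sam     | Algebra      
Alice   | Discrete Math


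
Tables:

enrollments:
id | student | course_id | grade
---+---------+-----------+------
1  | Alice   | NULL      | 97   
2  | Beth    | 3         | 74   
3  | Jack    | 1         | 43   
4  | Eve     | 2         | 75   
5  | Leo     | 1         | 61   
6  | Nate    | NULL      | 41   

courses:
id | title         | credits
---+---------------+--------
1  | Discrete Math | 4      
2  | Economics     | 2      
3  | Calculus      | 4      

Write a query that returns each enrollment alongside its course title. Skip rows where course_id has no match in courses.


INNER JOIN keeps only enrollments rows whose course_id matches an id in courses. Walk through each enrollment:
  - enrollment 1 (Alice): course_id=NULL, no match -> dropped
  - enrollment 2 (Beth): course_id=3 -> matches Calculus
  - enrollment 3 (Jack): course_id=1 -> matches Discrete Math
  - enrollment 4 (Eve): course_id=2 -> matches Economics
  - enrollment 5 (Leo): course_id=1 -> matches Discrete Math
  - enrollment 6 (Nate): course_id=NULL, no match -> dropped
So 2 of 6 rows are dropped.

SQL:
SELECT a.student, b.title AS course
FROM enrollments a
INNER JOIN courses b ON a.course_id = b.id

Result:
student | course       
--------+--------------
Beth    | Calculus     
Jack    | Discrete Math
Eve     | Economics    
Leo     | Discrete Math


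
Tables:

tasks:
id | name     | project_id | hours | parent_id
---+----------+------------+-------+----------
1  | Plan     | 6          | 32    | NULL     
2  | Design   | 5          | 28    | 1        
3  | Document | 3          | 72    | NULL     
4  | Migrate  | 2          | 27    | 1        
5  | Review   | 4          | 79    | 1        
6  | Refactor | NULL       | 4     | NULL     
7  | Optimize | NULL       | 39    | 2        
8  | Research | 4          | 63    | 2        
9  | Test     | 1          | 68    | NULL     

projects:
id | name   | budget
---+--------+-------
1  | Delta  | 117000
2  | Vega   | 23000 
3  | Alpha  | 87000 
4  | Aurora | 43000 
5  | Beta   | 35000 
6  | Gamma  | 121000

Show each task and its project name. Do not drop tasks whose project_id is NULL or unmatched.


LEFT JOIN keeps every row from tasks (the left table); where project_id has no match in projects, the project columns become NULL. Walk through each task:
  - task 1 (Plan): project_id=6 -> matches Gamma
  - task 2 (Design): project_id=5 -> matches Beta
  - task 3 (Document): project_id=3 -> matches Alpha
  - task 4 (Migrate): project_id=2 -> matches Vega
  - task 5 (Review): project_id=4 -> matches Aurora
  - task 6 (Refactor): project_id=NULL, no match -> kept with NULL
  - task 7 (Optimize): project_id=NULL, no match -> kept with NULL
  - task 8 (Research): project_id=4 -> matches Aurora
  - task 9 (Test): project_id=1 -> matches Delta
All 9 rows appear; 2 have NULL project.

SQL:
SELECT a.name, b.name AS project
FROM tasks a
LEFT JOIN projects b ON a.project_id = b.id

Result:
name     | project
---------+--------
Plan     | Gamma  
Design   | Beta   
Document | Alpha  
Migrate  | Vega   
Review   | Aurora 
Refactor | NULL   
Optimize | NULL   
Research | Aurora 
Test     | Delta  


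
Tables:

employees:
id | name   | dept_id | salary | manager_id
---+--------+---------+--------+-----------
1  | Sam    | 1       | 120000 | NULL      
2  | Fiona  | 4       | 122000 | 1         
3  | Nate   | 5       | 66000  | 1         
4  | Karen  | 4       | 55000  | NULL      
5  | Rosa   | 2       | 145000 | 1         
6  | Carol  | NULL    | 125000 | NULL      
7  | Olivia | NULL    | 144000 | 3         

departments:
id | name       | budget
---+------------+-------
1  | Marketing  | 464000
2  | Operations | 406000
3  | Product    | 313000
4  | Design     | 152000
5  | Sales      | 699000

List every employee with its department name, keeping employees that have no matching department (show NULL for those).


LEFT JOIN keeps every row from employees (the left table); where dept_id has no match in departments, the department columns become NULL. Walk through each employee:
  - employee 1 (Sam): dept_id=1 -> matches Marketing
  - employee 2 (Fiona): dept_id=4 -> matches Design
  - employee 3 (Nate): dept_id=5 -> matches Sales
  - employee 4 (Karen): dept_id=4 -> matches Design
  - employee 5 (Rosa): dept_id=2 -> matches Operations
  - employee 6 (Carol): dept_id=NULL, no match -> kept with NULL
  - employee 7 (Olivia): dept_id=NULL, no match -> kept with NULL
All 7 rows appear; 2 have NULL department.

SQL:
SELECT a.name, b.name AS department
FROM employees a
LEFT JOIN departments b ON a.dept_id = b.id

Result:
name   | department
-------+-----------
Sam    | Marketing 
Fiona  | Design    
Nate   | Sales     
Karen  | Design    
Rosa   | Operations
Carol  | NULL      
Olivia | NULL      


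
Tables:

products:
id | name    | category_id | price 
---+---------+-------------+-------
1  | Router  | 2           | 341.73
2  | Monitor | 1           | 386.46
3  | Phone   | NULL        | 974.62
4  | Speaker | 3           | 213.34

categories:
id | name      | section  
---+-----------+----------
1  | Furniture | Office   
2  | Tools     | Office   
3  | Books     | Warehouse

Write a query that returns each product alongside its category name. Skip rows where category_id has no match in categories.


INNER JOIN keeps only products rows whose category_id matches an id in categories. Walk through each product:
  - product 1 (Router): category_id=2 -> matches Tools
  - product 2 (Monitor): category_id=1 -> matches Furniture
  - product 3 (Phone): category_id=NULL, no match -> dropped
  - product 4 (Speaker): category_id=3 -> matches Books
So 1 of 4 rows is dropped.

SQL:
SELECT a.name, b.name AS category
FROM products a
INNER JOIN categories b ON a.category_id = b.id

Result:
name    | category 
--------+----------
Router  | Tools    
Monitor | Furniture
Speaker | Books    


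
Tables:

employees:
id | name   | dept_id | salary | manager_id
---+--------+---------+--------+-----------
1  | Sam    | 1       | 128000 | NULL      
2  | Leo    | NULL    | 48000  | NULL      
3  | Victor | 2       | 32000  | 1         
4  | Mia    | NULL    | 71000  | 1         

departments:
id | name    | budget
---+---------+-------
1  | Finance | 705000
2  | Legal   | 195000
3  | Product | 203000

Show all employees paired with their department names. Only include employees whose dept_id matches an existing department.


INNER JOIN keeps only employees rows whose dept_id matches an id in departments. Walk through each employee:
  - employee 1 (Sam): dept_id=1 -> matches Finance
  - employee 2 (Leo): dept_id=NULL, no match -> dropped
  - employee 3 (Victor): dept_id=2 -> matches Legal
  - employee 4 (Mia): dept_id=NULL, no match -> dropped
So 2 of 4 rows are dropped.

SQL:
SELECT a.name, b.name AS department
FROM employees a
INNER JOIN departments b ON a.dept_id = b.id

Result:
name   | department
-------+-----------
Sam    | Finance   
Victor | Legal     


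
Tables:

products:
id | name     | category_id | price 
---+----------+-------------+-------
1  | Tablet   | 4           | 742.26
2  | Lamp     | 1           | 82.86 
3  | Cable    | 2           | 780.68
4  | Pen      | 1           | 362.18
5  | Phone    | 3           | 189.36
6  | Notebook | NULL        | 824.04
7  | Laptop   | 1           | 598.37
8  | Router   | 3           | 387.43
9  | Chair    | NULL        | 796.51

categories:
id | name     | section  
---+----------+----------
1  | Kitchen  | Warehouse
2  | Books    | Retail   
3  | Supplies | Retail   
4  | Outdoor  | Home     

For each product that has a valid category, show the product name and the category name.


INNER JOIN keeps only products rows whose category_id matches an id in categories. Walk through each product:
  - product 1 (Tablet): category_id=4 -> matches Outdoor
  - product 2 (Lamp): category_id=1 -> matches Kitchen
  - product 3 (Cable): category_id=2 -> matches Books
  - product 4 (Pen): category_id=1 -> matches Kitchen
  - product 5 (Phone): category_id=3 -> matches Supplies
  - product 6 (Notebook): category_id=NULL, no match -> dropped
  - product 7 (Laptop): category_id=1 -> matches Kitchen
  - product 8 (Router): category_id=3 -> matches Supplies
  - product 9 (Chair): category_id=NULL, no match -> dropped
So 2 of 9 rows are dropped.

SQL:
SELECT a.name, b.name AS category
FROM products a
INNER JOIN categories b ON a.category_id = b.id

Result:
name   | category
-------+---------
Tablet | Outdoor 
Lamp   | Kitchen 
Cable  | Books   
Pen    | Kitchen 
Phone  | Supplies
Laptop | Kitchen 
Router | Supplies


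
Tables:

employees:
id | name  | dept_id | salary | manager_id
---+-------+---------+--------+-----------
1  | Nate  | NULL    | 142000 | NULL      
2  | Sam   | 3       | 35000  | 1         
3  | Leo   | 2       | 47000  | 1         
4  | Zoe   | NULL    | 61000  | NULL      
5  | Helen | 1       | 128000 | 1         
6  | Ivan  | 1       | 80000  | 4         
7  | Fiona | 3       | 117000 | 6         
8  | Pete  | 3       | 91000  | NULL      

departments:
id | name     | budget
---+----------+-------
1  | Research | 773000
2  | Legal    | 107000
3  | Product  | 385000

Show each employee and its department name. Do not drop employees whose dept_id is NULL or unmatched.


LEFT JOIN keeps every row from employees (the left table); where dept_id has no match in departments, the department columns become NULL. Walk through each employee:
  - employee 1 (Nate): dept_id=NULL, no match -> kept with NULL
  - employee 2 (Sam): dept_id=3 -> matches Product
  - employee 3 (Leo): dept_id=2 -> matches Legal
  - employee 4 (Zoe): dept_id=NULL, no match -> kept with NULL
  - employee 5 (Helen): dept_id=1 -> matches Research
  - employee 6 (Ivan): dept_id=1 -> matches Research
  - employee 7 (Fiona): dept_id=3 -> matches Product
  - employee 8 (Pete): dept_id=3 -> matches Product
All 8 rows appear; 2 have NULL department.

SQL:
SELECT a.name, b.name AS department
FROM employees a
LEFT JOIN departments b ON a.dept_id = b.id

Result:
name  | department
------+-----------
Nate  | NULL      
Sam   | Product   
Leo   | Legal     
Zoe   | NULL      
Helen | Research  
Ivan  | Research  
Fiona | Product   
Pete  | Product   


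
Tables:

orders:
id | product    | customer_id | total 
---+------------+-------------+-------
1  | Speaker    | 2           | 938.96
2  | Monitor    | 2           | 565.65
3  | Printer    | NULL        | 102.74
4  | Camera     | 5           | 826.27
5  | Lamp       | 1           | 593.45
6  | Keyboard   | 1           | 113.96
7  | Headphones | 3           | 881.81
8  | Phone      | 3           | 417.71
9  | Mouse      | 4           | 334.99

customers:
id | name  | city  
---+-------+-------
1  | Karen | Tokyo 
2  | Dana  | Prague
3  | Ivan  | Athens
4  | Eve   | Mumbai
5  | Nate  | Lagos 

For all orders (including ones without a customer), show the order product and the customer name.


LEFT JOIN keeps every row from orders (the left table); where customer_id has no match in customers, the customer columns become NULL. Walk through each order:
  - order 1 (Speaker): customer_id=2 -> matches Dana
  - order 2 (Monitor): customer_id=2 -> matches Dana
  - order 3 (Printer): customer_id=NULL, no match -> kept with NULL
  - order 4 (Camera): customer_id=5 -> matches Nate
  - order 5 (Lamp): customer_id=1 -> matches Karen
  - order 6 (Keyboard): customer_id=1 -> matches Karen
  - order 7 (Headphones): customer_id=3 -> matches Ivan
  - order 8 (Phone): customer_id=3 -> matches Ivan
  - order 9 (Mouse): customer_id=4 -> matches Eve
All 9 rows appear; 1 has NULL customer.

SQL:
SELECT a.product, b.name AS customer
FROM orders a
LEFT JOIN customers b ON a.customer_id = b.id

Result:
product    | customer
-----------+---------
Speaker    | Dana    
Monitor    | Dana    
Printer    | NULL    
Camera     | Nate    
Lamp       | Karen   
Keyboard   | Karen   
Headphones | Ivan    
Phone      | Ivan    
Mouse      | Eve     


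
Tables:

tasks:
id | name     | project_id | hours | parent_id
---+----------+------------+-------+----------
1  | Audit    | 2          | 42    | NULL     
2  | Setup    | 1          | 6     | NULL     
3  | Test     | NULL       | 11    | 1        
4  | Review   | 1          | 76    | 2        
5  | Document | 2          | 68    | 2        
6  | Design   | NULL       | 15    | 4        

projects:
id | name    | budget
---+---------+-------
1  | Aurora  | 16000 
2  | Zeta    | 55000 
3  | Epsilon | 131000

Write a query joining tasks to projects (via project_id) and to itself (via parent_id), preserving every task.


Two LEFT JOINs from the same base table tasks: one to projects via project_id, one to tasks itself via parent_id. Both are LEFT so every task is preserved.
Match against projects:
  - task 1 (Audit): project_id=2 -> matches Zeta
  - task 2 (Setup): project_id=1 -> matches Aurora
  - task 3 (Test): project_id=NULL, no match -> kept with NULL
  - task 4 (Review): project_id=1 -> matches Aurora
  - task 5 (Document): project_id=2 -> matches Zeta
  - task 6 (Design): project_id=NULL, no match -> kept with NULL
Match against tasks (self):
  - task 1 (Audit): parent_id=NULL -> NULL
  - task 2 (Setup): parent_id=NULL -> NULL
  - task 3 (Test): parent_id=1 -> Audit
  - task 4 (Review): parent_id=2 -> Setup
  - task 5 (Document): parent_id=2 -> Setup
  - task 6 (Design): parent_id=4 -> Review

SQL:
SELECT a.name, b.name AS project, c.name AS parent
FROM tasks a
LEFT JOIN projects b ON a.project_id = b.id
LEFT JOIN tasks c ON a.parent_id = c.id

Result:
name     | project | parent
---------+---------+-------
Audit    | Zeta    | NULL  
Setup    | Aurora  | NULL  
Test     | NULL    | Audit 
Review   | Aurora  | Setup 
Document | Zeta    | Setup 
Design   | NULL    | Review


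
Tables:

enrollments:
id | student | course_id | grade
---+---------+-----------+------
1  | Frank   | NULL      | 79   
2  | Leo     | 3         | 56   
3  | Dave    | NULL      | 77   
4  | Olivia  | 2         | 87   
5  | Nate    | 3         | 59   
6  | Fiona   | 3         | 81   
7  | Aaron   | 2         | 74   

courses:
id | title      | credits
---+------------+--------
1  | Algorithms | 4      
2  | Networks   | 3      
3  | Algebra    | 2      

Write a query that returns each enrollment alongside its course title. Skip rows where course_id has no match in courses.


INNER JOIN keeps only enrollments rows whose course_id matches an id in courses. Walk through each enrollment:
  - enrollment 1 (Frank): course_id=NULL, no match -> dropped
  - enrollment 2 (Leo): course_id=3 -> matches Algebra
  - enrollment 3 (Dave): course_id=NULL, no match -> dropped
  - enrollment 4 (Olivia): course_id=2 -> matches Networks
  - enrollment 5 (Nate): course_id=3 -> matches Algebra
  - enrollment 6 (Fiona): course_id=3 -> matches Algebra
  - enrollment 7 (Aaron): course_id=2 -> matches Networks
So 2 of 7 rows are dropped.

SQL:
SELECT a.student, b.title AS course
FROM enrollments a
INNER JOIN courses b ON a.course_id = b.id

Result:
student | course  
--------+---------
Leo     | Algebra 
Olivia  | Networks
Nate    | Algebra 
Fiona   | Algebra 
Aaron   | Networks


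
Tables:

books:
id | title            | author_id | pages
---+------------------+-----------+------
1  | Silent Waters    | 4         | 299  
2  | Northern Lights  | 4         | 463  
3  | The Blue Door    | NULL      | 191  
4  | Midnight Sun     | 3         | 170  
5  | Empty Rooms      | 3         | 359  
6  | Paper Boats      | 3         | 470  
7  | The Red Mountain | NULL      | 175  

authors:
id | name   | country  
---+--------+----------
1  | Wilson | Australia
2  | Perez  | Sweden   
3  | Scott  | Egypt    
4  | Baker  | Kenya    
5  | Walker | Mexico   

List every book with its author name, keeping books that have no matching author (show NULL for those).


LEFT JOIN keeps every row from books (the left table); where author_id has no match in authors, the author columns become NULL. Walk through each book:
  - book 1 (Silent Waters): author_id=4 -> matches Baker
  - book 2 (Northern Lights): author_id=4 -> matches Baker
  - book 3 (The Blue Door): author_id=NULL, no match -> kept with NULL
  - book 4 (Midnight Sun): author_id=3 -> matches Scott
  - book 5 (Empty Rooms): author_id=3 -> matches Scott
  - book 6 (Paper Boats): author_id=3 -> matches Scott
  - book 7 (The Red Mountain): author_id=NULL, no match -> kept with NULL
All 7 rows appear; 2 have NULL author.

SQL:
SELECT a.title, b.name AS author
FROM books a
LEFT JOIN authors b ON a.author_id = b.id

Result:
title            | author
-----------------+-------
Silent Waters    | Baker 
Northern Lights  | Baker 
The Blue Door    | NULL  
Midnight Sun     | Scott 
Empty Rooms      | Scott 
Paper Boats      | Scott 
The Red Mountain | NULL  


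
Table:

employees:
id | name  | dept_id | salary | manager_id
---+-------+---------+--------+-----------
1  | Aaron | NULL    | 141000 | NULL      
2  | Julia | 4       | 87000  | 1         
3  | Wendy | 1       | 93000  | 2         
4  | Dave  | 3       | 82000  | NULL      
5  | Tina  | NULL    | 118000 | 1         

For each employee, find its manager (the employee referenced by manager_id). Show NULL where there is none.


This is a self-join: employees is joined to a second copy of itself, matching each row's manager_id to another row's id. Use LEFT JOIN so rows with manager_id=NULL are kept.
  - employee 1 (Aaron): manager_id=NULL -> NULL
  - employee 2 (Julia): manager_id=1 -> Aaron
  - employee 3 (Wendy): manager_id=2 -> Julia
  - employee 4 (Dave): manager_id=NULL -> NULL
  - employee 5 (Tina): manager_id=1 -> Aaron

SQL:
SELECT a.name AS item, b.name AS manager
FROM employees a
LEFT JOIN employees b ON a.manager_id = b.id

Result:
item  | manager
------+--------
Aaron | NULL   
Julia | Aaron  
Wendy | Julia  
Dave  | NULL   
Tina  | Aaron  


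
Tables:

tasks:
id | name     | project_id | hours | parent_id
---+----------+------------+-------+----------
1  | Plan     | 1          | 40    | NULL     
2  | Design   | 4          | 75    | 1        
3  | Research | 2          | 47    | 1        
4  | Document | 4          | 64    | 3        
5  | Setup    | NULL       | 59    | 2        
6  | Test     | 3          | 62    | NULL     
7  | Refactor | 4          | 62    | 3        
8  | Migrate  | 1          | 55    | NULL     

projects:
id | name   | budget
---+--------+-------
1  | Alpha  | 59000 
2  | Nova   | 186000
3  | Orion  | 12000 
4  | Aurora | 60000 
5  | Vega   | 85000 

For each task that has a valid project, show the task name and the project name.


INNER JOIN keeps only tasks rows whose project_id matches an id in projects. Walk through each task:
  - task 1 (Plan): project_id=1 -> matches Alpha
  - task 2 (Design): project_id=4 -> matches Aurora
  - task 3 (Research): project_id=2 -> matches Nova
  - task 4 (Document): project_id=4 -> matches Aurora
  - task 5 (Setup): project_id=NULL, no match -> dropped
  - task 6 (Test): project_id=3 -> matches Orion
  - task 7 (Refactor): project_id=4 -> matches Aurora
  - task 8 (Migrate): project_id=1 -> matches Alpha
So 1 of 8 rows is dropped.

SQL:
SELECT a.name, b.name AS project
FROM tasks a
INNER JOIN projects b ON a.project_id = b.id

Result:
name     | project
---------+--------
Plan     | Alpha  
Design   | Aurora 
Research | Nova   
Document | Aurora 
Test     | Orion  
Refactor | Aurora 
Migrate  | Alpha  


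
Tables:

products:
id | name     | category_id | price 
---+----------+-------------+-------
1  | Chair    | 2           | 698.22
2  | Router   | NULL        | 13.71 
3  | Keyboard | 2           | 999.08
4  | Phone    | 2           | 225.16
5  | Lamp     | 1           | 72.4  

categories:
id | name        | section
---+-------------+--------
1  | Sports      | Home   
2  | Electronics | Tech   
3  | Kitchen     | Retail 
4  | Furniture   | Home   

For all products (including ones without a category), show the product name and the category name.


LEFT JOIN keeps every row from products (the left table); where category_id has no match in categories, the category columns become NULL. Walk through each product:
  - product 1 (Chair): category_id=2 -> matches Electronics
  - product 2 (Router): category_id=NULL, no match -> kept with NULL
  - product 3 (Keyboard): category_id=2 -> matches Electronics
  - product 4 (Phone): category_id=2 -> matches Electronics
  - product 5 (Lamp): category_id=1 -> matches Sports
All 5 rows appear; 1 has NULL category.

SQL:
SELECT a.name, b.name AS category
FROM products a
LEFT JOIN categories b ON a.category_id = b.id

Result:
name     | category   
---------+------------
Chair    | Electronics
Router   | NULL       
Keyboard | Electronics
Phone    | Electronics
Lamp     | Sports     


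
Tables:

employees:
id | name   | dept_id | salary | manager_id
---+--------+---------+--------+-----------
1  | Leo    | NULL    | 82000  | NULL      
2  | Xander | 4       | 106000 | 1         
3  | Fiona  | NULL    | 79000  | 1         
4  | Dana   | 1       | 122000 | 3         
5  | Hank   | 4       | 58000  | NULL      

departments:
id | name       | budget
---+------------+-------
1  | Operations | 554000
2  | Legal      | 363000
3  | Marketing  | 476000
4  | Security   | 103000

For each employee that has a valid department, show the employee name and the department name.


INNER JOIN keeps only employees rows whose dept_id matches an id in departments. Walk through each employee:
  - employee 1 (Leo): dept_id=NULL, no match -> dropped
  - employee 2 (Xander): dept_id=4 -> matches Security
  - employee 3 (Fiona): dept_id=NULL, no match -> dropped
  - employee 4 (Dana): dept_id=1 -> matches Operations
  - employee 5 (Hank): dept_id=4 -> matches Security
So 2 of 5 rows are dropped.

SQL:
SELECT a.name, b.name AS department
FROM employees a
INNER JOIN departments b ON a.dept_id = b.id

Result:
name   | department
-------+-----------
Xander | Security  
Dana   | Operations
Hank   | Security  


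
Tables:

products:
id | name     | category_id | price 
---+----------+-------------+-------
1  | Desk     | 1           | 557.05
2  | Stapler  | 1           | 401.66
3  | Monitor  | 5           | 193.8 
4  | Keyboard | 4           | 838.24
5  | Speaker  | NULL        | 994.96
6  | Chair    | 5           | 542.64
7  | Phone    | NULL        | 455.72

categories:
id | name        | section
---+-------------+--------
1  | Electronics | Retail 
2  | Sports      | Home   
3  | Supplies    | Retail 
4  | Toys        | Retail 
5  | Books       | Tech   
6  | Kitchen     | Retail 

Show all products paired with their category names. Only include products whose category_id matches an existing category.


INNER JOIN keeps only products rows whose category_id matches an id in categories. Walk through each product:
  - product 1 (Desk): category_id=1 -> matches Electronics
  - product 2 (Stapler): category_id=1 -> matches Electronics
  - product 3 (Monitor): category_id=5 -> matches Books
  - product 4 (Keyboard): category_id=4 -> matches Toys
  - product 5 (Speaker): category_id=NULL, no match -> dropped
  - product 6 (Chair): category_id=5 -> matches Books
  - product 7 (Phone): category_id=NULL, no match -> dropped
So 2 of 7 rows are dropped.

SQL:
SELECT a.name, b.name AS category
FROM products a
INNER JOIN categories b ON a.category_id = b.id

Result:
name     | category   
---------+------------
Desk     | Electronics
Stapler  | Electronics
Monitor  | Books      
Keyboard | Toys       
Chair    | Books      


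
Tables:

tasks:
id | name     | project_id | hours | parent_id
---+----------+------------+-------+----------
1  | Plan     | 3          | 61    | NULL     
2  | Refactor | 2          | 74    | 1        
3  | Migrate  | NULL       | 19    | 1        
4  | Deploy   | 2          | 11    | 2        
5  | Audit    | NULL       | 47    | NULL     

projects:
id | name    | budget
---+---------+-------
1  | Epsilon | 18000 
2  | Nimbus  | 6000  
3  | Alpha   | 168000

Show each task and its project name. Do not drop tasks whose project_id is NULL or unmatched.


LEFT JOIN keeps every row from tasks (the left table); where project_id has no match in projects, the project columns become NULL. Walk through each task:
  - task 1 (Plan): project_id=3 -> matches Alpha
  - task 2 (Refactor): project_id=2 -> matches Nimbus
  - task 3 (Migrate): project_id=NULL, no match -> kept with NULL
  - task 4 (Deploy): project_id=2 -> matches Nimbus
  - task 5 (Audit): project_id=NULL, no match -> kept with NULL
All 5 rows appear; 2 have NULL project.

SQL:
SELECT a.name, b.name AS project
FROM tasks a
LEFT JOIN projects b ON a.project_id = b.id

Result:
name     | project
---------+--------
Plan     | Alpha  
Refactor | Nimbus 
Migrate  | NULL   
Deploy   | Nimbus 
Audit    | NULL   


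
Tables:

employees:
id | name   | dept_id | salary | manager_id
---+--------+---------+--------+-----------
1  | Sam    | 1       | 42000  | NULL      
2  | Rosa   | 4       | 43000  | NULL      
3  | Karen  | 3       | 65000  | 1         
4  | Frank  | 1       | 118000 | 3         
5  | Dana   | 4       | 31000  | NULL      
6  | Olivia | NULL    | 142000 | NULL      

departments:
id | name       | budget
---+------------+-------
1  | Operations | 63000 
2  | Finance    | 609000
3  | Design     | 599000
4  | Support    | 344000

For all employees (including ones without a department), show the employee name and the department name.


LEFT JOIN keeps every row from employees (the left table); where dept_id has no match in departments, the department columns become NULL. Walk through each employee:
  - employee 1 (Sam): dept_id=1 -> matches Operations
  - employee 2 (Rosa): dept_id=4 -> matches Support
  - employee 3 (Karen): dept_id=3 -> matches Design
  - employee 4 (Frank): dept_id=1 -> matches Operations
  - employee 5 (Dana): dept_id=4 -> matches Support
  - employee 6 (Olivia): dept_id=NULL, no match -> kept with NULL
All 6 rows appear; 1 has NULL department.

SQL:
SELECT a.name, b.name AS department
FROM employees a
LEFT JOIN departments b ON a.dept_id = b.id

Result:
name   | department
-------+-----------
Sam    | Operations
Rosa   | Support   
Karen  | Design    
Frank  | Operations
Dana   | Support   
Olivia | NULL      


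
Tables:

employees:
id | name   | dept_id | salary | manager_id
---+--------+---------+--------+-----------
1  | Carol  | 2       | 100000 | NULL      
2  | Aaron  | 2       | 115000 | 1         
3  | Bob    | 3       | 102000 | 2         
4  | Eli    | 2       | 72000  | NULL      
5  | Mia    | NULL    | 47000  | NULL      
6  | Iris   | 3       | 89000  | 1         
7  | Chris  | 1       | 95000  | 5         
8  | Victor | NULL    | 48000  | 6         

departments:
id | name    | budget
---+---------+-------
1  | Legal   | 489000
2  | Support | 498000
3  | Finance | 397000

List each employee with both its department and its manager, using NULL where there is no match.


Two LEFT JOINs from the same base table employees: one to departments via dept_id, one to employees itself via manager_id. Both are LEFT so every employee is preserved.
Match against departments:
  - employee 1 (Carol): dept_id=2 -> matches Support
  - employee 2 (Aaron): dept_id=2 -> matches Support
  - employee 3 (Bob): dept_id=3 -> matches Finance
  - employee 4 (Eli): dept_id=2 -> matches Support
  - employee 5 (Mia): dept_id=NULL, no match -> kept with NULL
  - employee 6 (Iris): dept_id=3 -> matches Finance
  - employee 7 (Chris): dept_id=1 -> matches Legal
  - employee 8 (Victor): dept_id=NULL, no match -> kept with NULL
Match against employees (self):
  - employee 1 (Carol): manager_id=NULL -> NULL
  - employee 2 (Aaron): manager_id=1 -> Carol
  - employee 3 (Bob): manager_id=2 -> Aaron
  - employee 4 (Eli): manager_id=NULL -> NULL
  - employee 5 (Mia): manager_id=NULL -> NULL
  - employee 6 (Iris): manager_id=1 -> Carol
  - employee 7 (Chris): manager_id=5 -> Mia
  - employee 8 (Victor): manager_id=6 -> Iris

SQL:
SELECT a.name, b.name AS department, c.name AS manager
FROM employees a
LEFT JOIN departments b ON a.dept_id = b.id
LEFT JOIN employees c ON a.manager_id = c.id

Result:
name   | department | manager
-------+------------+--------
Carol  | Support    | NULL   
Aaron  | Support    | Carol  
Bob    | Finance    | Aaron  
Eli    | Support    | NULL   
Mia    | NULL       | NULL   
Iris   | Finance    | Carol  
Chris  | Legal      | Mia    
Victor | NULL       | Iris   


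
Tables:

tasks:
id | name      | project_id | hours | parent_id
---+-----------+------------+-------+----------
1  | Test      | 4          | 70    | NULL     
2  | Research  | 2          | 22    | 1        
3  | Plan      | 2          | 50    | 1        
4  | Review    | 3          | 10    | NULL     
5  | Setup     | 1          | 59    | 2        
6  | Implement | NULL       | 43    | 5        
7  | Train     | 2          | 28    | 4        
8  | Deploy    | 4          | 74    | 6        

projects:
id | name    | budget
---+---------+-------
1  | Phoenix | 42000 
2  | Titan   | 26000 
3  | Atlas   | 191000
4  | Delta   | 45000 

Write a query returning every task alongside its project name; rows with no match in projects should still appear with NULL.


LEFT JOIN keeps every row from tasks (the left table); where project_id has no match in projects, the project columns become NULL. Walk through each task:
  - task 1 (Test): project_id=4 -> matches Delta
  - task 2 (Research): project_id=2 -> matches Titan
  - task 3 (Plan): project_id=2 -> matches Titan
  - task 4 (Review): project_id=3 -> matches Atlas
  - task 5 (Setup): project_id=1 -> matches Phoenix
  - task 6 (Implement): project_id=NULL, no match -> kept with NULL
  - task 7 (Train): project_id=2 -> matches Titan
  - task 8 (Deploy): project_id=4 -> matches Delta
All 8 rows appear; 1 has NULL project.

SQL:
SELECT a.name, b.name AS project
FROM tasks a
LEFT JOIN projects b ON a.project_id = b.id

Result:
name      | project
----------+--------
Test      | Delta  
Research  | Titan  
Plan      | Titan  
Review    | Atlas  
Setup     | Phoenix
Implement | NULL   
Train     | Titan  
Deploy    | Delta  


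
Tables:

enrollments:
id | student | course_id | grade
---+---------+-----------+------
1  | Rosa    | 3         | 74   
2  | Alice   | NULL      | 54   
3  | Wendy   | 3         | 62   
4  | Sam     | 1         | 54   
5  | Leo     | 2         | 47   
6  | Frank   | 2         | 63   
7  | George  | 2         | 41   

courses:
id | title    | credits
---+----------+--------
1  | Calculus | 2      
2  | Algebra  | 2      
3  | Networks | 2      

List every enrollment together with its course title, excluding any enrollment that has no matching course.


INNER JOIN keeps only enrollments rows whose course_id matches an id in courses. Walk through each enrollment:
  - enrollment 1 (Rosa): course_id=3 -> matches Networks
  - enrollment 2 (Alice): course_id=NULL, no match -> dropped
  - enrollment 3 (Wendy): course_id=3 -> matches Networks
  - enrollment 4 (Sam): course_id=1 -> matches Calculus
  - enrollment 5 (Leo): course_id=2 -> matches Algebra
  - enrollment 6 (Frank): course_id=2 -> matches Algebra
  - enrollment 7 (George): course_id=2 -> matches Algebra
So 1 of 7 rows is dropped.

SQL:
SELECT a.student, b.title AS course
FROM enrollments a
INNER JOIN courses b ON a.course_id = b.id

Result:
student | course  
--------+---------
Rosa    | Networks
Wendy   | Networks
Sam     | Calculus
Leo     | Algebra 
Frank   | Algebra 
George  | Algebra 


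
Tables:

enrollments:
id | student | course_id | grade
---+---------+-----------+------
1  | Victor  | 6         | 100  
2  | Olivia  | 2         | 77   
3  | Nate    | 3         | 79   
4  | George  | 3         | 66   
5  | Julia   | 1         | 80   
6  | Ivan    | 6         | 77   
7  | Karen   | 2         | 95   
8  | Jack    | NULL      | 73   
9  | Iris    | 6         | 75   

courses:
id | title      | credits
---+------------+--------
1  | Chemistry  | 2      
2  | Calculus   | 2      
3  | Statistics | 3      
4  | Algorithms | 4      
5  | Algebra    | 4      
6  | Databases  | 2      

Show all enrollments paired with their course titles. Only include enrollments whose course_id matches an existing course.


INNER JOIN keeps only enrollments rows whose course_id matches an id in courses. Walk through each enrollment:
  - enrollment 1 (Victor): course_id=6 -> matches Databases
  - enrollment 2 (Olivia): course_id=2 -> matches Calculus
  - enrollment 3 (Nate): course_id=3 -> matches Statistics
  - enrollment 4 (George): course_id=3 -> matches Statistics
  - enrollment 5 (Julia): course_id=1 -> matches Chemistry
  - enrollment 6 (Ivan): course_id=6 -> matches Databases
  - enrollment 7 (Karen): course_id=2 -> matches Calculus
  - enrollment 8 (Jack): course_id=NULL, no match -> dropped
  - enrollment 9 (Iris): course_id=6 -> matches Databases
So 1 of 9 rows is dropped.

SQL:
SELECT a.student, b.title AS course
FROM enrollments a
INNER JOIN courses b ON a.course_id = b.id

Result:
student | course    
--------+-----------
Victor  | Databases 
Olivia  | Calculus  
Nate    | Statistics
George  | Statistics
Julia   | Chemistry 
Ivan    | Databases 
Karen   | Calculus  
Iris    | Databases 


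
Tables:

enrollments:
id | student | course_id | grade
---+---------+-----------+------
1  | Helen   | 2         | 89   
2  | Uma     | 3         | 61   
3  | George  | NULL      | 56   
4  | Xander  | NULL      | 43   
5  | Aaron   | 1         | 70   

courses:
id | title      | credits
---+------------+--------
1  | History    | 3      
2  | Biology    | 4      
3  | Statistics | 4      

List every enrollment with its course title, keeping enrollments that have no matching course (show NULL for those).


LEFT JOIN keeps every row from enrollments (the left table); where course_id has no match in courses, the course columns become NULL. Walk through each enrollment:
  - enrollment 1 (Helen): course_id=2 -> matches Biology
  - enrollment 2 (Uma): course_id=3 -> matches Statistics
  - enrollment 3 (George): course_id=NULL, no match -> kept with NULL
  - enrollment 4 (Xander): course_id=NULL, no match -> kept with NULL
  - enrollment 5 (Aaron): course_id=1 -> matches History
All 5 rows appear; 2 have NULL course.

SQL:
SELECT a.student, b.title AS course
FROM enrollments a
LEFT JOIN courses b ON a.course_id = b.id

Result:
student | course    
--------+-----------
Helen   | Biology   
Uma     | Statistics
George  | NULL      
Xander  | NULL      
Aaron   | History   


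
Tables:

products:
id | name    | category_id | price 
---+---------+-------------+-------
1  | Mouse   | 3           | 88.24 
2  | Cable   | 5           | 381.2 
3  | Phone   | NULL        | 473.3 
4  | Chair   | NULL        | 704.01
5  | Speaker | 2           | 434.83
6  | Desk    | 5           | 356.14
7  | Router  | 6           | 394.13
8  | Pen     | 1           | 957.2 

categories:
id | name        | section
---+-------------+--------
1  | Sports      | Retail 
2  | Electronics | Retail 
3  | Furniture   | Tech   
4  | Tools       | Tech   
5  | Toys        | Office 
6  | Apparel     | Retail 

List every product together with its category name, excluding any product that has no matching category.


INNER JOIN keeps only products rows whose category_id matches an id in categories. Walk through each product:
  - product 1 (Mouse): category_id=3 -> matches Furniture
  - product 2 (Cable): category_id=5 -> matches Toys
  - product 3 (Phone): category_id=NULL, no match -> dropped
  - product 4 (Chair): category_id=NULL, no match -> dropped
  - product 5 (Speaker): category_id=2 -> matches Electronics
  - product 6 (Desk): category_id=5 -> matches Toys
  - product 7 (Router): category_id=6 -> matches Apparel
  - product 8 (Pen): category_id=1 -> matches Sports
So 2 of 8 rows are dropped.

SQL:
SELECT a.name, b.name AS category
FROM products a
INNER JOIN categories b ON a.category_id = b.id

Result:
name    | category   
--------+------------
Mouse   | Furniture  
Cable   | Toys       
Speaker | Electronics
Desk    | Toys       
Router  | Apparel    
Pen     | Sports     


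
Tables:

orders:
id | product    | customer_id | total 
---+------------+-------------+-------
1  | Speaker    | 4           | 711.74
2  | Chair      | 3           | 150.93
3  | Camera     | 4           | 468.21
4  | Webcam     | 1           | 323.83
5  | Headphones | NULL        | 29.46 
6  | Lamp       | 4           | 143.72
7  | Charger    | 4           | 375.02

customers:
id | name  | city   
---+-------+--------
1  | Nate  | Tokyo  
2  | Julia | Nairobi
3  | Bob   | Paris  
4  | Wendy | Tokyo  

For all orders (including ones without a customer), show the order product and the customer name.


LEFT JOIN keeps every row from orders (the left table); where customer_id has no match in customers, the customer columns become NULL. Walk through each order:
  - order 1 (Speaker): customer_id=4 -> matches Wendy
  - order 2 (Chair): customer_id=3 -> matches Bob
  - order 3 (Camera): customer_id=4 -> matches Wendy
  - order 4 (Webcam): customer_id=1 -> matches Nate
  - order 5 (Headphones): customer_id=NULL, no match -> kept with NULL
  - order 6 (Lamp): customer_id=4 -> matches Wendy
  - order 7 (Charger): customer_id=4 -> matches Wendy
All 7 rows appear; 1 has NULL customer.

SQL:
SELECT a.product, b.name AS customer
FROM orders a
LEFT JOIN customers b ON a.customer_id = b.id

Result:
product    | customer
-----------+---------
Speaker    | Wendy   
Chair      | Bob     
Camera     | Wendy   
Webcam     | Nate    
Headphones | NULL    
Lamp       | Wendy   
Charger    | Wendy   


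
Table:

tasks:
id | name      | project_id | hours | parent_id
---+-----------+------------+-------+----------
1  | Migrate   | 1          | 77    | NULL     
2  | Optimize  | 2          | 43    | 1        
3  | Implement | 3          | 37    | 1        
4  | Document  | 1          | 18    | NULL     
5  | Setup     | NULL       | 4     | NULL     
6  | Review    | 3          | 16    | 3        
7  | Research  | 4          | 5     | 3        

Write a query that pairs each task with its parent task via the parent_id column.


This is a self-join: tasks is joined to a second copy of itself, matching each row's parent_id to another row's id. Use LEFT JOIN so rows with parent_id=NULL are kept.
  - task 1 (Migrate): parent_id=NULL -> NULL
  - task 2 (Optimize): parent_id=1 -> Migrate
  - task 3 (Implement): parent_id=1 -> Migrate
  - task 4 (Document): parent_id=NULL -> NULL
  - task 5 (Setup): parent_id=NULL -> NULL
  - task 6 (Review): parent_id=3 -> Implement
  - task 7 (Research): parent_id=3 -> Implement

SQL:
SELECT a.name AS item, b.name AS parent
FROM tasks a
LEFT JOIN tasks b ON a.parent_id = b.id

Result:
item      | parent   
----------+----------
Migrate   | NULL     
Optimize  | Migrate  
Implement | Migrate  
Document  | NULL     
Setup     | NULL     
Review    | Implement
Research  | Implement
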